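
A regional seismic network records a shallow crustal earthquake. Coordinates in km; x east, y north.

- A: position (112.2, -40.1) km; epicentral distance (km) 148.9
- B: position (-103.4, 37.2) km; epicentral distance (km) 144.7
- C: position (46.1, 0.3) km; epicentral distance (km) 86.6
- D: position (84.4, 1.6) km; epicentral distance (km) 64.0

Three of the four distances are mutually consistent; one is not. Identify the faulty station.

D

Solve using three stations at a time. Using A, B, C (subtract circle equations pairwise → linear system) gives (x, y) ≈ (32.9, 86.0).
Distances from that point to each station vs reported:
  A: calculated 149.0 vs reported 148.9 → residual 0.1 km
  B: calculated 144.8 vs reported 144.7 → residual 0.1 km
  C: calculated 86.7 vs reported 86.6 → residual 0.1 km
  D: calculated 98.9 vs reported 64.0 → residual 34.9 km
A, B, C are mutually consistent (residuals ≈ 0); D is off by 34.9 km.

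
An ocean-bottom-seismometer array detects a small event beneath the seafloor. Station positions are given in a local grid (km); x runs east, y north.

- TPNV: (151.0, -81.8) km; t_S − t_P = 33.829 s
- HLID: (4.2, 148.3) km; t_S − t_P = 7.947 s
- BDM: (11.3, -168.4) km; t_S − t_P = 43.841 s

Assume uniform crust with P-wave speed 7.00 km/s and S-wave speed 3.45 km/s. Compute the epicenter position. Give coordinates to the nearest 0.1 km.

53.8 km east, 126.8 km north

Distance from S−P lag: d = Δt · v_P v_S / (v_P − v_S) = Δt · (7.00·3.45)/(7.00−3.45) ≈ 6.8028·Δt.
So d_TPNV = 230.13, d_HLID = 54.06, d_BDM = 298.24 km.
Circle about each station: (x − 151.0)² + (y + 81.8)² = 230.13²; (x − 4.2)² + (y − 148.3)² = 54.06²; (x − 11.3)² + (y + 168.4)² = 298.24².
Subtracting pairs of circle equations eliminates x²+y² and gives linear equations (the radical axes):
-293.6 x + 460.2 y = 42555.62
-279.4 x − 173.2 y = -36993.27
Solving the 2×2 system: x ≈ 53.8, y ≈ 126.8 km.
Check against TPNV (with the unrounded x, y): √((x − 151.0)²+(y + 81.8)²) = 230.13 ≈ 230.13 km. ✓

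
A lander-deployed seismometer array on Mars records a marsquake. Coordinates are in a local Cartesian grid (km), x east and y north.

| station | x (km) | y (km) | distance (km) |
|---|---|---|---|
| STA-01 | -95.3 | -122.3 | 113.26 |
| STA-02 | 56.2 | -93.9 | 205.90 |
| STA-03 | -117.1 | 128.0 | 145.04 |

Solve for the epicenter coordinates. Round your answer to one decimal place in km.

Circle about each station: (x + 95.3)² + (y + 122.3)² = 113.26²; (x − 56.2)² + (y + 93.9)² = 205.90²; (x + 117.1)² + (y − 128.0)² = 145.04².
Subtracting pairs of circle equations eliminates x²+y² and gives linear equations (the radical axes):
303.0 x + 56.8 y = -41630.71
-43.6 x + 500.6 y = -2151.74
Solving the 2×2 system: x ≈ -134.4, y ≈ -16.0 km.

-134.4 km east, -16.0 km north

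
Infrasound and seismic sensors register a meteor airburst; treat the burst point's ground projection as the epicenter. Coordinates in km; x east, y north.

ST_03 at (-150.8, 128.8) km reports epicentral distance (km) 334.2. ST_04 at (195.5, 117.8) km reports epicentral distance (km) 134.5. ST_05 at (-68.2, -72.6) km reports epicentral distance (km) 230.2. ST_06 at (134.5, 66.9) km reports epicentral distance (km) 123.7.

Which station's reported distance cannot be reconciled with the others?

ST_06

Solve using three stations at a time. Using ST_03, ST_04, ST_05 (subtract circle equations pairwise → linear system) gives (x, y) ≈ (153.3, -9.9).
Distances from that point to each station vs reported:
  ST_03: calculated 334.2 vs reported 334.2 → residual 0.0 km
  ST_04: calculated 134.5 vs reported 134.5 → residual 0.0 km
  ST_05: calculated 230.2 vs reported 230.2 → residual 0.0 km
  ST_06: calculated 79.0 vs reported 123.7 → residual 44.7 km
ST_03, ST_04, ST_05 are mutually consistent (residuals ≈ 0); ST_06 is off by 44.7 km.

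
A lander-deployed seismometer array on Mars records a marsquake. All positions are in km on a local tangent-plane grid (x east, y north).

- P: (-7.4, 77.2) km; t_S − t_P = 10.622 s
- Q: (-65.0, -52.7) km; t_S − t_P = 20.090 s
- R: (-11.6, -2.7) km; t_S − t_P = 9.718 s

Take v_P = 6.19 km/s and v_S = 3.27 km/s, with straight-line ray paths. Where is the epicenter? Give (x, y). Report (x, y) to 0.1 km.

Distance from S−P lag: d = Δt · v_P v_S / (v_P − v_S) = Δt · (6.19·3.27)/(6.19−3.27) ≈ 6.9320·Δt.
So d_P = 73.63, d_Q = 139.26, d_R = 67.36 km.
Circle about each station: (x + 7.4)² + (y − 77.2)² = 73.63²; (x + 65.0)² + (y + 52.7)² = 139.26²; (x + 11.6)² + (y + 2.7)² = 67.36².
Subtracting the P equation from the Q and R equations removes the quadratic terms:
-115.2 x − 259.8 y = -12984.28
-8.4 x − 159.8 y = -4988.74
Solving the 2×2 system: x ≈ 48.0, y ≈ 28.7 km.
Check against P (with the unrounded x, y): √((x + 7.4)²+(y − 77.2)²) = 73.63 ≈ 73.63 km. ✓

x ≈ 48.0 km, y ≈ 28.7 km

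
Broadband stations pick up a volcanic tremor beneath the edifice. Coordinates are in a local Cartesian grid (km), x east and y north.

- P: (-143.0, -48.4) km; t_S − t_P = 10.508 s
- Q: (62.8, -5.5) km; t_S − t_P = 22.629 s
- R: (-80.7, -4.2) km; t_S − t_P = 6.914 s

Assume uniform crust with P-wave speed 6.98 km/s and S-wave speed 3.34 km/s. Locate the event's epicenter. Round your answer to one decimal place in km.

(-75.7, -48.2)

Distance from S−P lag: d = Δt · v_P v_S / (v_P − v_S) = Δt · (6.98·3.34)/(6.98−3.34) ≈ 6.4047·Δt.
So d_P = 67.30, d_Q = 144.93, d_R = 44.28 km.
Circle about each station: (x + 143.0)² + (y + 48.4)² = 67.30²; (x − 62.8)² + (y + 5.5)² = 144.93²; (x + 80.7)² + (y + 4.2)² = 44.28².
Subtracting pairs of circle equations eliminates x²+y² and gives linear equations (the radical axes):
411.6 x + 85.8 y = -35292.88
124.6 x + 88.4 y = -13692.86
Solving the 2×2 system: x ≈ -75.7, y ≈ -48.2 km.
Check against P (with the unrounded x, y): √((x + 143.0)²+(y + 48.4)²) = 67.30 ≈ 67.30 km. ✓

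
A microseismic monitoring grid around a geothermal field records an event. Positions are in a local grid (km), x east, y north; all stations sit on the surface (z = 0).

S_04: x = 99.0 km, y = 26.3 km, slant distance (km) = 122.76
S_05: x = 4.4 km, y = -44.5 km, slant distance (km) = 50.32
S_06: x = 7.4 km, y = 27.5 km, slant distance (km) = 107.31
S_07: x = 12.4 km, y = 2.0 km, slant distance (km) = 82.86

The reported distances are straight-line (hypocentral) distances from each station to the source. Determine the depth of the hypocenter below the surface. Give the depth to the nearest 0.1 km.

31.4 km

Each station gives a sphere (x−x_i)² + (y−y_i)² + z² = d_i² (stations at z=0).
Subtracting the S_04 sphere from S_05 and S_06: z² cancels, leaving linear equations in x and y:
-189.2 x − 141.6 y = 4044.84
-183.2 x + 2.4 y = -6127.10
Solving: x ≈ 32.502, y ≈ -71.993 km (keep extra digits for the depth step; rounded: 32.5, -72.0).
Then from the S_04 sphere: z² = 122.76² − (x − 99.0)² − (y − 26.3)² with x = 32.502, y = -71.993, so z ≈ 31.409 ≈ 31.4 km.
Check against S_07 (with the unrounded solution): distance 82.86 ≈ 82.86 km. ✓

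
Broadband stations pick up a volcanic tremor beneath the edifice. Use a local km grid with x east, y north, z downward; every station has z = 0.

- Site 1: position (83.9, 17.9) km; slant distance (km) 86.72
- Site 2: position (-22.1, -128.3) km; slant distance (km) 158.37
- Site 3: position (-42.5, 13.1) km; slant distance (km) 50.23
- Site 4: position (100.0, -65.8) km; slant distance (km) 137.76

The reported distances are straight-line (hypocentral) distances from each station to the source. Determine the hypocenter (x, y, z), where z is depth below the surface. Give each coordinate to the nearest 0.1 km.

Each station gives a sphere (x−x_i)² + (y−y_i)² + z² = d_i² (stations at z=0).
Subtracting the Site 1 sphere from Site 2 and Site 3: z² cancels, leaving linear equations in x and y:
-212.0 x − 292.4 y = -7971.02
-252.8 x − 9.6 y = -384.45
Solving: x ≈ 0.499, y ≈ 26.899 km (keep extra digits for the depth step; rounded: 0.5, 26.9).
Then from the Site 1 sphere: z² = 86.72² − (x − 83.9)² − (y − 17.9)² with x = 0.499, y = 26.899, so z ≈ 21.992 ≈ 22.0 km.

(0.5, 26.9, 22.0)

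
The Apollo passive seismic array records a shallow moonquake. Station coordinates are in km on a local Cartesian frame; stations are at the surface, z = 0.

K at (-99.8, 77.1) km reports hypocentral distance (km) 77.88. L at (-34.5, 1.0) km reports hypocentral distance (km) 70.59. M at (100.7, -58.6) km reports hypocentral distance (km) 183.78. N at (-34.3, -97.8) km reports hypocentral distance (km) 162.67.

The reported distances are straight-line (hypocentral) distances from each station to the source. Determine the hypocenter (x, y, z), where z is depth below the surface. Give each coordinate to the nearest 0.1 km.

Each station gives a sphere (x−x_i)² + (y−y_i)² + z² = d_i² (stations at z=0).
Subtracting the K sphere from L and M: z² cancels, leaving linear equations in x and y:
130.6 x − 152.2 y = -13630.85
401.0 x − 271.4 y = -30039.79
Solving: x ≈ -34.104, y ≈ 60.294 km (keep extra digits for the depth step; rounded: -34.1, 60.3).
Then from the K sphere: z² = 77.88² − (x + 99.8)² − (y − 77.1)² with x = -34.104, y = 60.294, so z ≈ 38.300 ≈ 38.3 km.
Check against N (with the unrounded solution): distance 162.67 ≈ 162.67 km. ✓

(-34.1, 60.3, 38.3)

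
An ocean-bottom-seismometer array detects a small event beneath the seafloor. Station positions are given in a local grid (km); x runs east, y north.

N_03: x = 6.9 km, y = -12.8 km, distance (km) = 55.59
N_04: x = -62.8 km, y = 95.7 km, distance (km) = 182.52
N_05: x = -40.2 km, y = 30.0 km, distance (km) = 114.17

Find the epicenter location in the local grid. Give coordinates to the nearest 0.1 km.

(20.5, -66.7)

Circle about each station: (x − 6.9)² + (y + 12.8)² = 55.59²; (x + 62.8)² + (y − 95.7)² = 182.52²; (x + 40.2)² + (y − 30.0)² = 114.17².
Subtracting the N_03 equation from the N_04 and N_05 equations removes the quadratic terms:
-139.4 x + 217.0 y = -17332.42
-94.2 x + 85.6 y = -7639.95
Solving the 2×2 system: x ≈ 20.5, y ≈ -66.7 km.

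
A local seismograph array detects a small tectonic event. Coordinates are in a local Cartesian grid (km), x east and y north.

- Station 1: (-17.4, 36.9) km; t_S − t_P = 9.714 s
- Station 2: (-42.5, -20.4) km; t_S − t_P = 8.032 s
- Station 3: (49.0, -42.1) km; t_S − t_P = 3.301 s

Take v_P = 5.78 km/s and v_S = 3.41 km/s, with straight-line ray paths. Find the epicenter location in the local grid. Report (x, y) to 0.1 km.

(23.1, -33.0)

Distance from S−P lag: d = Δt · v_P v_S / (v_P − v_S) = Δt · (5.78·3.41)/(5.78−3.41) ≈ 8.3164·Δt.
So d_Station 1 = 80.79, d_Station 2 = 66.80, d_Station 3 = 27.45 km.
Circle about each station: (x + 17.4)² + (y − 36.9)² = 80.79²; (x + 42.5)² + (y + 20.4)² = 66.80²; (x − 49.0)² + (y + 42.1)² = 27.45².
Subtracting the Station 1 equation from the Station 2 and Station 3 equations removes the quadratic terms:
-50.2 x − 114.6 y = 2622.82
132.8 x − 158.0 y = 8282.56
Solving the 2×2 system: x ≈ 23.1, y ≈ -33.0 km.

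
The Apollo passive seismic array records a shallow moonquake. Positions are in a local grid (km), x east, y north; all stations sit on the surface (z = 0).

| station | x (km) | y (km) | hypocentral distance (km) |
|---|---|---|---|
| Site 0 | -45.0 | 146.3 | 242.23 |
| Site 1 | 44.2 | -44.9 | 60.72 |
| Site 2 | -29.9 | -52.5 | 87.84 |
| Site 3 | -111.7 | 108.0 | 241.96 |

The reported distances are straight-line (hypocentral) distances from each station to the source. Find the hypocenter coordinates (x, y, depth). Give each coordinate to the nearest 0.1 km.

x ≈ 37.1 km, y ≈ -75.6 km, depth ≈ 51.9 km

Each station gives a sphere (x−x_i)² + (y−y_i)² + z² = d_i² (stations at z=0).
Subtracting the Site 0 sphere from Site 1 and Site 2: z² cancels, leaving linear equations in x and y:
178.4 x − 382.4 y = 35529.41
30.2 x − 397.6 y = 31181.08
Solving: x ≈ 37.095, y ≈ -75.606 km (keep extra digits for the depth step; rounded: 37.1, -75.6).
Then from the Site 0 sphere: z² = 242.23² − (x + 45.0)² − (y − 146.3)² with x = 37.095, y = -75.606, so z ≈ 51.899 ≈ 51.9 km.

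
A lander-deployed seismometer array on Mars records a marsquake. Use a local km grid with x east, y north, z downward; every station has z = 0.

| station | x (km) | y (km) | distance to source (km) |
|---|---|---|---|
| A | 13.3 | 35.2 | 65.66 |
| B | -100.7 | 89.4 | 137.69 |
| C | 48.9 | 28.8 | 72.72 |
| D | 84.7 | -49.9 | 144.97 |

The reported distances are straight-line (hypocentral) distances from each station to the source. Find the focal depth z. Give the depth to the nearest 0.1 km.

depth ≈ 54.6 km

Each station gives a sphere (x−x_i)² + (y−y_i)² + z² = d_i² (stations at z=0).
Subtracting the A sphere from B and C: z² cancels, leaving linear equations in x and y:
-228.0 x + 108.4 y = 2069.62
71.2 x − 12.8 y = 827.76
Solving: x ≈ 24.214, y ≈ 70.022 km (keep extra digits for the depth step; rounded: 24.2, 70.0).
Then from the A sphere: z² = 65.66² − (x − 13.3)² − (y − 35.2)² with x = 24.214, y = 70.022, so z ≈ 54.585 ≈ 54.6 km.
Check against D (with the unrounded solution): distance 144.98 ≈ 144.97 km. ✓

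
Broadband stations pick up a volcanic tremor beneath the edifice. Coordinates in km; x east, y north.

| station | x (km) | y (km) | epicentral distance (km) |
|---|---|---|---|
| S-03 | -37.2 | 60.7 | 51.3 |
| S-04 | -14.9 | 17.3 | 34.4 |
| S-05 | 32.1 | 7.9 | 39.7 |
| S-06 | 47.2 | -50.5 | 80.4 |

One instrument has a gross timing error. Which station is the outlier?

Solve using three stations at a time. Using S-03, S-04, S-05 (subtract circle equations pairwise → linear system) gives (x, y) ≈ (10.1, 40.9).
Distances from that point to each station vs reported:
  S-03: calculated 51.3 vs reported 51.3 → residual 0.0 km
  S-04: calculated 34.3 vs reported 34.4 → residual 0.1 km
  S-05: calculated 39.7 vs reported 39.7 → residual 0.0 km
  S-06: calculated 98.6 vs reported 80.4 → residual 18.2 km
S-03, S-04, S-05 are mutually consistent (residuals ≈ 0); S-06 is off by 18.2 km.

S-06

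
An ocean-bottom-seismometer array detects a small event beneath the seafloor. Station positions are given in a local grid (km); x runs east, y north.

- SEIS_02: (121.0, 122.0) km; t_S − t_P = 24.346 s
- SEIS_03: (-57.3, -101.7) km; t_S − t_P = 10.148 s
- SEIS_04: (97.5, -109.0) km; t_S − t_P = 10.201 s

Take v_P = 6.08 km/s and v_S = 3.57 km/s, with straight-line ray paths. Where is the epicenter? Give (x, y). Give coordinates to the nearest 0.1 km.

Distance from S−P lag: d = Δt · v_P v_S / (v_P − v_S) = Δt · (6.08·3.57)/(6.08−3.57) ≈ 8.6476·Δt.
So d_SEIS_02 = 210.54, d_SEIS_03 = 87.76, d_SEIS_04 = 88.21 km.
Circle about each station: (x − 121.0)² + (y − 122.0)² = 210.54²; (x + 57.3)² + (y + 101.7)² = 87.76²; (x − 97.5)² + (y + 109.0)² = 88.21².
Subtracting the SEIS_02 equation from the SEIS_03 and SEIS_04 equations removes the quadratic terms:
-356.6 x − 447.4 y = 20726.45
-47.0 x − 462.0 y = 28408.34
Solving the 2×2 system: x ≈ 21.8, y ≈ -63.7 km.
Check against SEIS_02 (with the unrounded x, y): √((x − 121.0)²+(y − 122.0)²) = 210.54 ≈ 210.54 km. ✓

(21.8, -63.7)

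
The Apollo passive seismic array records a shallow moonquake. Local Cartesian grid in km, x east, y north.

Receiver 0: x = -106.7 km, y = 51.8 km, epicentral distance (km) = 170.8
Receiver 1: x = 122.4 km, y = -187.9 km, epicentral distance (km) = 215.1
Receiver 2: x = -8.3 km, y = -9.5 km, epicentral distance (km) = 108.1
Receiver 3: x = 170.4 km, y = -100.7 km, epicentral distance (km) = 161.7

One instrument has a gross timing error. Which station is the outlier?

Solve using three stations at a time. Using Receiver 0, Receiver 1, Receiver 3 (subtract circle equations pairwise → linear system) gives (x, y) ≈ (60.8, 18.2).
Distances from that point to each station vs reported:
  Receiver 0: calculated 170.8 vs reported 170.8 → residual 0.0 km
  Receiver 1: calculated 215.1 vs reported 215.1 → residual 0.0 km
  Receiver 2: calculated 74.4 vs reported 108.1 → residual 33.7 km
  Receiver 3: calculated 161.7 vs reported 161.7 → residual 0.0 km
Receiver 0, Receiver 1, Receiver 3 are mutually consistent (residuals ≈ 0); Receiver 2 is off by 33.7 km.

Receiver 2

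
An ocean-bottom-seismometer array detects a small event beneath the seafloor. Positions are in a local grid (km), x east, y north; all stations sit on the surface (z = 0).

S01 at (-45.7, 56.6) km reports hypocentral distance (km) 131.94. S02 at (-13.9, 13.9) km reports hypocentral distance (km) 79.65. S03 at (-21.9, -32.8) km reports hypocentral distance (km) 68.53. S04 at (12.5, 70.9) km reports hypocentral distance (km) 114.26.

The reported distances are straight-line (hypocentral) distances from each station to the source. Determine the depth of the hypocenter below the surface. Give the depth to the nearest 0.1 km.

Each station gives a sphere (x−x_i)² + (y−y_i)² + z² = d_i² (stations at z=0).
Subtracting the S01 sphere from S02 and S03: z² cancels, leaving linear equations in x and y:
63.6 x − 85.4 y = 6158.41
47.6 x − 178.8 y = 8975.20
Solving: x ≈ 45.800, y ≈ -38.004 km (keep extra digits for the depth step; rounded: 45.8, -38.0).
Then from the S01 sphere: z² = 131.94² − (x + 45.7)² − (y − 56.6)² with x = 45.800, y = -38.004, so z ≈ 9.273 ≈ 9.3 km.

9.3 km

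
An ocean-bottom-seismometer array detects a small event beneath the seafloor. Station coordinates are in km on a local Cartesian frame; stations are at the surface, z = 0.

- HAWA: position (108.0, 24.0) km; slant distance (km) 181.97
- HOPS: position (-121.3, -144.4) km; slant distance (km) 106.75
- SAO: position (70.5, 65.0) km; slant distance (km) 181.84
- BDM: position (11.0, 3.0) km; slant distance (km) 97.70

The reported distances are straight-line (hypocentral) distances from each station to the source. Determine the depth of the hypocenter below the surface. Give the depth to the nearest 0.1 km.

22.0 km

Each station gives a sphere (x−x_i)² + (y−y_i)² + z² = d_i² (stations at z=0).
Subtracting the HAWA sphere from HOPS and SAO: z² cancels, leaving linear equations in x and y:
-458.6 x − 336.8 y = 45042.57
-75.0 x + 82.0 y = -2997.45
Solving: x ≈ -42.694, y ≈ -75.603 km (keep extra digits for the depth step; rounded: -42.7, -75.6).
Then from the HAWA sphere: z² = 181.97² − (x − 108.0)² − (y − 24.0)² with x = -42.694, y = -75.603, so z ≈ 21.992 ≈ 22.0 km.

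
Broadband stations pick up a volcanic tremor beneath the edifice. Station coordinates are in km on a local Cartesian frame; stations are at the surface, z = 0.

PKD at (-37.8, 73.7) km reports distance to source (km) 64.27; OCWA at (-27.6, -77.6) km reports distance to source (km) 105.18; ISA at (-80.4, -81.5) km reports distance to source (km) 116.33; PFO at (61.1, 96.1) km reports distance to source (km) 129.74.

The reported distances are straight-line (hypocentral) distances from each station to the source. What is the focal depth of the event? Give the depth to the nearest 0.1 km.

36.2 km

Each station gives a sphere (x−x_i)² + (y−y_i)² + z² = d_i² (stations at z=0).
Subtracting the PKD sphere from OCWA and ISA: z² cancels, leaving linear equations in x and y:
20.4 x − 302.6 y = -7009.21
-85.2 x − 310.4 y = -3156.16
Solving: x ≈ -38.009, y ≈ 20.601 km (keep extra digits for the depth step; rounded: -38.0, 20.6).
Then from the PKD sphere: z² = 64.27² − (x + 37.8)² − (y − 73.7)² with x = -38.009, y = 20.601, so z ≈ 36.209 ≈ 36.2 km.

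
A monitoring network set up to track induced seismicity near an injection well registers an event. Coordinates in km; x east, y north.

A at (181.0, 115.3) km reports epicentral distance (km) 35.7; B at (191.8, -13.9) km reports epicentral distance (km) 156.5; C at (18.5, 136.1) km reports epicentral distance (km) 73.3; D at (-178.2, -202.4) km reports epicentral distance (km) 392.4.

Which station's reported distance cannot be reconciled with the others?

A

Solve using three stations at a time. Using B, C, D (subtract circle equations pairwise → linear system) gives (x, y) ≈ (78.7, 94.2).
Distances from that point to each station vs reported:
  A: calculated 104.5 vs reported 35.7 → residual 68.8 km
  B: calculated 156.5 vs reported 156.5 → residual 0.0 km
  C: calculated 73.3 vs reported 73.3 → residual 0.0 km
  D: calculated 392.4 vs reported 392.4 → residual 0.0 km
B, C, D are mutually consistent (residuals ≈ 0); A is off by 68.8 km.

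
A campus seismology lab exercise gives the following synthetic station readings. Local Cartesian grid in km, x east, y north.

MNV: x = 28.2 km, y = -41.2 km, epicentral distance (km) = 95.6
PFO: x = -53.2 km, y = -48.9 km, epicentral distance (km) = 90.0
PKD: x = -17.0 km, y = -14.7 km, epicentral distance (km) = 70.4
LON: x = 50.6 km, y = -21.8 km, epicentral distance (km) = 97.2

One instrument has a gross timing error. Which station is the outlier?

PKD

Solve using three stations at a time. Using MNV, PFO, LON (subtract circle equations pairwise → linear system) gives (x, y) ≈ (-26.6, 36.8).
Distances from that point to each station vs reported:
  MNV: calculated 95.3 vs reported 95.6 → residual 0.3 km
  PFO: calculated 89.7 vs reported 90.0 → residual 0.3 km
  PKD: calculated 52.4 vs reported 70.4 → residual 18.0 km
  LON: calculated 96.9 vs reported 97.2 → residual 0.3 km
MNV, PFO, LON are mutually consistent (residuals ≈ 0); PKD is off by 18.0 km.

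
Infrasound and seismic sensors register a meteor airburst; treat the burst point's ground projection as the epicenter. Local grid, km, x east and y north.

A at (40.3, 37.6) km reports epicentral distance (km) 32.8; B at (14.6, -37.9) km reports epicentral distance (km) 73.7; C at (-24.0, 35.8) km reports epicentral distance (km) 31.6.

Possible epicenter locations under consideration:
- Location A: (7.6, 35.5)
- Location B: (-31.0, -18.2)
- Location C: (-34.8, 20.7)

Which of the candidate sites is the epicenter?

Location A

For each candidate, compare |candidate − station| to the reported distance:
Location A: residuals A 0.0, B 0.0, C 0.0 → max 0.0 km
Location B: residuals A 57.7, B 24.0, C 22.9 → max 57.7 km
Location C: residuals A 44.2, B 2.9, C 13.0 → max 44.2 km
Only Location A has all residuals ≈ 0.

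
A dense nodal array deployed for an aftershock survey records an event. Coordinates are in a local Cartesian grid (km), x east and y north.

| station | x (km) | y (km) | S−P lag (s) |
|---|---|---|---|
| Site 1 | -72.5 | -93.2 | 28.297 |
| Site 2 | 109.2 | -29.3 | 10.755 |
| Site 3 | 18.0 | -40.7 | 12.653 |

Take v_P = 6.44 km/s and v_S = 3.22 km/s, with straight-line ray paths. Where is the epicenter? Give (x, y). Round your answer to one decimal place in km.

Distance from S−P lag: d = Δt · v_P v_S / (v_P − v_S) = Δt · (6.44·3.22)/(6.44−3.22) ≈ 6.4400·Δt.
So d_Site 1 = 182.23, d_Site 2 = 69.26, d_Site 3 = 81.49 km.
Circle about each station: (x + 72.5)² + (y + 93.2)² = 182.23²; (x − 109.2)² + (y + 29.3)² = 69.26²; (x − 18.0)² + (y + 40.7)² = 81.49².
Subtracting pairs of circle equations eliminates x²+y² and gives linear equations (the radical axes):
363.4 x + 127.8 y = 27251.47
181.0 x + 105.0 y = 14605.15
Solving the 2×2 system: x ≈ 66.2, y ≈ 25.0 km.
Check against Site 1 (with the unrounded x, y): √((x + 72.5)²+(y + 93.2)²) = 182.22 ≈ 182.23 km. ✓

(66.2, 25.0)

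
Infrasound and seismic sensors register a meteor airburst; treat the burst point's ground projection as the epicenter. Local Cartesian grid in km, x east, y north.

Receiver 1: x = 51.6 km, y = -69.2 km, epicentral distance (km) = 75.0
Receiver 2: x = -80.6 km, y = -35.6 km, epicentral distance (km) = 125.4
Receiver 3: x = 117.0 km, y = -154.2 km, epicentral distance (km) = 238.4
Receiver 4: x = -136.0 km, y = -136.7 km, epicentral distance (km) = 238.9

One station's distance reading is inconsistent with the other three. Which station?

Solve using three stations at a time. Using Receiver 2, Receiver 3, Receiver 4 (subtract circle equations pairwise → linear system) gives (x, y) ≈ (4.9, 56.3).
Distances from that point to each station vs reported:
  Receiver 1: calculated 133.9 vs reported 75.0 → residual 58.9 km
  Receiver 2: calculated 125.5 vs reported 125.4 → residual 0.1 km
  Receiver 3: calculated 238.5 vs reported 238.4 → residual 0.1 km
  Receiver 4: calculated 239.0 vs reported 238.9 → residual 0.1 km
Receiver 2, Receiver 3, Receiver 4 are mutually consistent (residuals ≈ 0); Receiver 1 is off by 58.9 km.

Receiver 1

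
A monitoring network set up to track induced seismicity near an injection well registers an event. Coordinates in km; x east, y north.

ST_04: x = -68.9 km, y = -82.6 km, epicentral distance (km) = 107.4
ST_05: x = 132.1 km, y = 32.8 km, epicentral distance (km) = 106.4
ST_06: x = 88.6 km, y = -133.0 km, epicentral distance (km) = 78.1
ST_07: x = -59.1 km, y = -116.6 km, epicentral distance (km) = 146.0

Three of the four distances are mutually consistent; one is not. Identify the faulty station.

ST_04

Solve using three stations at a time. Using ST_05, ST_06, ST_07 (subtract circle equations pairwise → linear system) gives (x, y) ≈ (73.9, -56.3).
Distances from that point to each station vs reported:
  ST_04: calculated 145.2 vs reported 107.4 → residual 37.8 km
  ST_05: calculated 106.4 vs reported 106.4 → residual 0.0 km
  ST_06: calculated 78.1 vs reported 78.1 → residual 0.0 km
  ST_07: calculated 146.0 vs reported 146.0 → residual 0.0 km
ST_05, ST_06, ST_07 are mutually consistent (residuals ≈ 0); ST_04 is off by 37.8 km.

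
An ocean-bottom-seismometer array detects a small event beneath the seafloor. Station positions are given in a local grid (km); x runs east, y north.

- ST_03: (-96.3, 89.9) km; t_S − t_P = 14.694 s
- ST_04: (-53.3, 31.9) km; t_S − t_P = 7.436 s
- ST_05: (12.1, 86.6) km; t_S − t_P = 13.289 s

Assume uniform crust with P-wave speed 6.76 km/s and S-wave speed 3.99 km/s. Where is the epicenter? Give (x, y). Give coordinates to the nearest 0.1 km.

x ≈ -28.7 km, y ≈ -36.2 km

Distance from S−P lag: d = Δt · v_P v_S / (v_P − v_S) = Δt · (6.76·3.99)/(6.76−3.99) ≈ 9.7373·Δt.
So d_ST_03 = 143.08, d_ST_04 = 72.41, d_ST_05 = 129.40 km.
Circle about each station: (x + 96.3)² + (y − 89.9)² = 143.08²; (x + 53.3)² + (y − 31.9)² = 72.41²; (x − 12.1)² + (y − 86.6)² = 129.40².
Subtracting pairs of circle equations eliminates x²+y² and gives linear equations (the radical axes):
86.0 x − 116.0 y = 1731.48
216.8 x − 6.6 y = -5982.20
Solving the 2×2 system: x ≈ -28.7, y ≈ -36.2 km.
Check against ST_03 (with the unrounded x, y): √((x + 96.3)²+(y − 89.9)²) = 143.08 ≈ 143.08 km. ✓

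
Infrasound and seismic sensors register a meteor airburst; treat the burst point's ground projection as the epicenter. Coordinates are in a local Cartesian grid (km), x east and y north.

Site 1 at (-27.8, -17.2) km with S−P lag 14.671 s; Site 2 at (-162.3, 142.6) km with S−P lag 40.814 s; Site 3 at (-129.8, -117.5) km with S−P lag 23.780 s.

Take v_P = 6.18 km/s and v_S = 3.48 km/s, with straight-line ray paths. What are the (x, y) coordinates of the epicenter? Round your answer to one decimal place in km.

Distance from S−P lag: d = Δt · v_P v_S / (v_P − v_S) = Δt · (6.18·3.48)/(6.18−3.48) ≈ 7.9653·Δt.
So d_Site 1 = 116.86, d_Site 2 = 325.10, d_Site 3 = 189.42 km.
Circle about each station: (x + 27.8)² + (y + 17.2)² = 116.86²; (x + 162.3)² + (y − 142.6)² = 325.10²; (x + 129.8)² + (y + 117.5)² = 189.42².
Subtracting the Site 1 equation from the Site 2 and Site 3 equations removes the quadratic terms:
-269.0 x + 319.6 y = -46426.38
-204.0 x − 200.6 y = 7361.93
Solving the 2×2 system: x ≈ 58.4, y ≈ -96.1 km.
Check against Site 1 (with the unrounded x, y): √((x + 27.8)²+(y + 17.2)²) = 116.87 ≈ 116.86 km. ✓

(58.4, -96.1)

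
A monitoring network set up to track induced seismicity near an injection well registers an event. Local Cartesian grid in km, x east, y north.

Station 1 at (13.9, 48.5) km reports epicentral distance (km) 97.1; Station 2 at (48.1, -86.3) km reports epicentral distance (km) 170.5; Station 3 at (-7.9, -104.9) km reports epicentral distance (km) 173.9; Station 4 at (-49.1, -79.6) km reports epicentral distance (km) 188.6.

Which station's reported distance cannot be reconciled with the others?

Solve using three stations at a time. Using Station 1, Station 3, Station 4 (subtract circle equations pairwise → linear system) gives (x, y) ≈ (108.0, 24.7).
Distances from that point to each station vs reported:
  Station 1: calculated 97.1 vs reported 97.1 → residual 0.0 km
  Station 2: calculated 126.1 vs reported 170.5 → residual 44.4 km
  Station 3: calculated 173.9 vs reported 173.9 → residual 0.0 km
  Station 4: calculated 188.6 vs reported 188.6 → residual 0.0 km
Station 1, Station 3, Station 4 are mutually consistent (residuals ≈ 0); Station 2 is off by 44.4 km.

Station 2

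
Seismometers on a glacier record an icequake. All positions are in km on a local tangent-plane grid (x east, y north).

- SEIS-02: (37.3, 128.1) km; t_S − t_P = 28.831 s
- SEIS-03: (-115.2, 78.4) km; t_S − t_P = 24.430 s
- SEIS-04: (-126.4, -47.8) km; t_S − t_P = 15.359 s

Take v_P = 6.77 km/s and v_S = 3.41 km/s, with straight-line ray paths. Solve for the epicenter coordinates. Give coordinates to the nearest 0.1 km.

Distance from S−P lag: d = Δt · v_P v_S / (v_P − v_S) = Δt · (6.77·3.41)/(6.77−3.41) ≈ 6.8707·Δt.
So d_SEIS-02 = 198.09, d_SEIS-03 = 167.85, d_SEIS-04 = 105.53 km.
Circle about each station: (x − 37.3)² + (y − 128.1)² = 198.09²; (x + 115.2)² + (y − 78.4)² = 167.85²; (x + 126.4)² + (y + 47.8)² = 105.53².
Subtracting the SEIS-02 equation from the SEIS-03 and SEIS-04 equations removes the quadratic terms:
-305.0 x − 99.4 y = 12682.73
-327.4 x − 351.8 y = 28563.97
Solving the 2×2 system: x ≈ -21.7, y ≈ -61.0 km.
Check against SEIS-02 (with the unrounded x, y): √((x − 37.3)²+(y − 128.1)²) = 198.09 ≈ 198.09 km. ✓

(-21.7, -61.0)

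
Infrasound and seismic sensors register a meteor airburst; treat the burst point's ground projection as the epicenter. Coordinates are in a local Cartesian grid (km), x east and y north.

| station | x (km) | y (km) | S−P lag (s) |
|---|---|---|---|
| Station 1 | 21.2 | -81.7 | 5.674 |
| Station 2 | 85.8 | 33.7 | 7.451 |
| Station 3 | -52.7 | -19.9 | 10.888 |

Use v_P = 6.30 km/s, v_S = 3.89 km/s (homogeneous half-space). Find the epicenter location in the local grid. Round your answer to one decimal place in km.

56.8 km east, -36.3 km north

Distance from S−P lag: d = Δt · v_P v_S / (v_P − v_S) = Δt · (6.30·3.89)/(6.30−3.89) ≈ 10.1689·Δt.
So d_Station 1 = 57.70, d_Station 2 = 75.77, d_Station 3 = 110.72 km.
Circle about each station: (x − 21.2)² + (y + 81.7)² = 57.70²; (x − 85.8)² + (y − 33.7)² = 75.77²; (x + 52.7)² + (y + 19.9)² = 110.72².
Subtracting pairs of circle equations eliminates x²+y² and gives linear equations (the radical axes):
129.2 x + 230.8 y = -1038.80
-147.8 x + 123.6 y = -12880.66
Solving the 2×2 system: x ≈ 56.8, y ≈ -36.3 km.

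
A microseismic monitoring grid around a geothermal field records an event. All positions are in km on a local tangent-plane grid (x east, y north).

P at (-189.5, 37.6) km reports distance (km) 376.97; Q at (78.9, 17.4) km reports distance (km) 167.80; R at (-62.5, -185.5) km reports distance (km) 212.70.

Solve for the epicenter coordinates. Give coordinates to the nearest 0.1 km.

(144.6, -137.0)

Circle about each station: (x + 189.5)² + (y − 37.6)² = 376.97²; (x − 78.9)² + (y − 17.4)² = 167.80²; (x + 62.5)² + (y + 185.5)² = 212.70².
Subtracting the P equation from the Q and R equations removes the quadratic terms:
536.8 x − 40.4 y = 83153.50
254.0 x − 446.2 y = 97857.58
Solving the 2×2 system: x ≈ 144.6, y ≈ -137.0 km.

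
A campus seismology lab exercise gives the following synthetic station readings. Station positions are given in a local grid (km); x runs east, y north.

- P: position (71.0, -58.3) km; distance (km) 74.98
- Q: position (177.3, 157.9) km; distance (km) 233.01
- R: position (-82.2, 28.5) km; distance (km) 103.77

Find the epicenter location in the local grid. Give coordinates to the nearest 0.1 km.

x ≈ 14.6 km, y ≈ -8.9 km

Circle about each station: (x − 71.0)² + (y + 58.3)² = 74.98²; (x − 177.3)² + (y − 157.9)² = 233.01²; (x + 82.2)² + (y − 28.5)² = 103.77².
Subtracting pairs of circle equations eliminates x²+y² and gives linear equations (the radical axes):
212.6 x + 432.4 y = -743.85
-306.4 x + 173.6 y = -6017.01
Solving the 2×2 system: x ≈ 14.6, y ≈ -8.9 km.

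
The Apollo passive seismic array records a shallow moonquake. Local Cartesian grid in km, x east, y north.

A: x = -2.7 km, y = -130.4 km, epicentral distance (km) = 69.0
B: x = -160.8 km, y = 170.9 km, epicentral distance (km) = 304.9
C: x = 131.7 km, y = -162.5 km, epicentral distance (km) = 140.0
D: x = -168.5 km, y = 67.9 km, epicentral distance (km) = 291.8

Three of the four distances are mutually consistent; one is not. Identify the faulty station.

D

Solve using three stations at a time. Using A, B, C (subtract circle equations pairwise → linear system) gives (x, y) ≈ (27.9, -68.6).
Distances from that point to each station vs reported:
  A: calculated 69.0 vs reported 69.0 → residual 0.0 km
  B: calculated 304.9 vs reported 304.9 → residual 0.0 km
  C: calculated 140.0 vs reported 140.0 → residual 0.0 km
  D: calculated 239.2 vs reported 291.8 → residual 52.6 km
A, B, C are mutually consistent (residuals ≈ 0); D is off by 52.6 km.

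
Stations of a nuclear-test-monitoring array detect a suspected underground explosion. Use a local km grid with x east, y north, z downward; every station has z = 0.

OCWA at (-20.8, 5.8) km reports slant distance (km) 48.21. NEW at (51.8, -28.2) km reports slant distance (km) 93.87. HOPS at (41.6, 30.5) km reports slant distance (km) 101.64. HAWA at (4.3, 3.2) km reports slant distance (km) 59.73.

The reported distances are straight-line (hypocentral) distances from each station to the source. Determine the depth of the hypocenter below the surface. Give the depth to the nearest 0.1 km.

32.6 km

Each station gives a sphere (x−x_i)² + (y−y_i)² + z² = d_i² (stations at z=0).
Subtracting the OCWA sphere from NEW and HOPS: z² cancels, leaving linear equations in x and y:
145.2 x − 68.0 y = -3475.17
124.8 x + 49.4 y = -5811.96
Solving: x ≈ -36.201, y ≈ -26.195 km (keep extra digits for the depth step; rounded: -36.2, -26.2).
Then from the OCWA sphere: z² = 48.21² − (x + 20.8)² − (y − 5.8)² with x = -36.201, y = -26.195, so z ≈ 32.609 ≈ 32.6 km.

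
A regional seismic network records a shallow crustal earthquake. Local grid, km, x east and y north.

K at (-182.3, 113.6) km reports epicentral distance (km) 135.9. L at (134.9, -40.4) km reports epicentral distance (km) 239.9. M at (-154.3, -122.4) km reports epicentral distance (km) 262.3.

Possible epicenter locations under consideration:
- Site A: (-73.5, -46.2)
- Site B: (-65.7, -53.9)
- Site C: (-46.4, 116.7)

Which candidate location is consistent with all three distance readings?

Site C

For each candidate, compare |candidate − station| to the reported distance:
Site A: residuals K 57.4, L 31.4, M 151.2 → max 151.2 km
Site B: residuals K 68.2, L 38.8, M 150.3 → max 150.3 km
Site C: residuals K 0.0, L 0.0, M 0.0 → max 0.0 km
Only Site C has all residuals ≈ 0.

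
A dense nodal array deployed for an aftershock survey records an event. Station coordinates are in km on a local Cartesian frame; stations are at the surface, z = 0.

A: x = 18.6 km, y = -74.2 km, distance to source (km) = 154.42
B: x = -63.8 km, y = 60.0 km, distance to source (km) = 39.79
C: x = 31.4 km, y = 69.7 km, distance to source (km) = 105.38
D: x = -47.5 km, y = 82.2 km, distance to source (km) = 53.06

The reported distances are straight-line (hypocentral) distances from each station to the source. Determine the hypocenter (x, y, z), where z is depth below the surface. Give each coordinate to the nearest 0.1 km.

(-64.7, 50.0, 38.5)

Each station gives a sphere (x−x_i)² + (y−y_i)² + z² = d_i² (stations at z=0).
Subtracting the A sphere from B and C: z² cancels, leaving linear equations in x and y:
-164.8 x + 268.4 y = 24081.13
25.6 x + 287.8 y = 12733.04
Solving: x ≈ -64.696, y ≈ 49.997 km (keep extra digits for the depth step; rounded: -64.7, 50.0).
Then from the A sphere: z² = 154.42² − (x − 18.6)² − (y + 74.2)² with x = -64.696, y = 49.997, so z ≈ 38.502 ≈ 38.5 km.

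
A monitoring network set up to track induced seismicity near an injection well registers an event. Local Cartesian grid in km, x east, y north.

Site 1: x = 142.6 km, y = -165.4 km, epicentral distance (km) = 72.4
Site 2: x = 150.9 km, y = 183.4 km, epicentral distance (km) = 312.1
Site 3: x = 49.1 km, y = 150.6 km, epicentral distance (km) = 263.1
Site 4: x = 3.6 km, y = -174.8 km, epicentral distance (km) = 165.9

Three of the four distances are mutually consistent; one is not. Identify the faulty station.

Solve using three stations at a time. Using Site 1, Site 3, Site 4 (subtract circle equations pairwise → linear system) gives (x, y) ≈ (148.0, -93.2).
Distances from that point to each station vs reported:
  Site 1: calculated 72.4 vs reported 72.4 → residual 0.0 km
  Site 2: calculated 276.6 vs reported 312.1 → residual 35.5 km
  Site 3: calculated 263.1 vs reported 263.1 → residual 0.0 km
  Site 4: calculated 165.9 vs reported 165.9 → residual 0.0 km
Site 1, Site 3, Site 4 are mutually consistent (residuals ≈ 0); Site 2 is off by 35.5 km.

Site 2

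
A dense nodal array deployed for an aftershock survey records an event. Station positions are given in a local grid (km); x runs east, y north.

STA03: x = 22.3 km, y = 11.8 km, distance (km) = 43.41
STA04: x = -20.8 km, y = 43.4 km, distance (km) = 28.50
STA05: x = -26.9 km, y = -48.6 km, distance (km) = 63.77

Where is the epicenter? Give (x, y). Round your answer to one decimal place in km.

x ≈ -21.0 km, y ≈ 14.9 km

Circle about each station: (x − 22.3)² + (y − 11.8)² = 43.41²; (x + 20.8)² + (y − 43.4)² = 28.50²; (x + 26.9)² + (y + 48.6)² = 63.77².
Subtracting pairs of circle equations eliminates x²+y² and gives linear equations (the radical axes):
-86.2 x + 63.2 y = 2751.85
-98.4 x − 120.8 y = 266.86
Solving the 2×2 system: x ≈ -21.0, y ≈ 14.9 km.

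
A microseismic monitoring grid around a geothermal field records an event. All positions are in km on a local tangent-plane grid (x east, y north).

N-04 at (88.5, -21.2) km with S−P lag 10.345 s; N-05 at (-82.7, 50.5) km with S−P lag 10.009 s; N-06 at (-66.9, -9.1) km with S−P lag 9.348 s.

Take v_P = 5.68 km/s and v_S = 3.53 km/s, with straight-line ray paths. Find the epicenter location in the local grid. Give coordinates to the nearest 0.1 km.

Distance from S−P lag: d = Δt · v_P v_S / (v_P − v_S) = Δt · (5.68·3.53)/(5.68−3.53) ≈ 9.3258·Δt.
So d_N-04 = 96.48, d_N-05 = 93.34, d_N-06 = 87.18 km.
Circle about each station: (x − 88.5)² + (y + 21.2)² = 96.48²; (x + 82.7)² + (y − 50.5)² = 93.34²; (x + 66.9)² + (y + 9.1)² = 87.18².
Subtracting the N-04 equation from the N-05 and N-06 equations removes the quadratic terms:
-342.4 x + 143.4 y = 1703.88
-310.8 x + 24.2 y = -2015.23
Solving the 2×2 system: x ≈ 9.1, y ≈ 33.6 km.

(9.1, 33.6)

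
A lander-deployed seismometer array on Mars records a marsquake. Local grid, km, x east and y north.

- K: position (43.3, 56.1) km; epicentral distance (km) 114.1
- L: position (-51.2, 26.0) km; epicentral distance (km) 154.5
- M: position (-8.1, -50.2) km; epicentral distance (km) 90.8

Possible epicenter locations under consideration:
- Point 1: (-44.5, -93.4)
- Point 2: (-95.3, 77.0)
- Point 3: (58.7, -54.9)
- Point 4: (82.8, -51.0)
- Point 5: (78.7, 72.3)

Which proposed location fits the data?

Point 4

For each candidate, compare |candidate − station| to the reported distance:
Point 1: residuals K 59.3, L 34.9, M 34.3 → max 59.3 km
Point 2: residuals K 26.1, L 87.1, M 63.4 → max 87.1 km
Point 3: residuals K 2.0, L 18.0, M 23.8 → max 23.8 km
Point 4: residuals K 0.1, L 0.0, M 0.1 → max 0.1 km
Point 5: residuals K 75.2, L 16.6, M 59.3 → max 75.2 km
Only Point 4 has all residuals ≈ 0.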